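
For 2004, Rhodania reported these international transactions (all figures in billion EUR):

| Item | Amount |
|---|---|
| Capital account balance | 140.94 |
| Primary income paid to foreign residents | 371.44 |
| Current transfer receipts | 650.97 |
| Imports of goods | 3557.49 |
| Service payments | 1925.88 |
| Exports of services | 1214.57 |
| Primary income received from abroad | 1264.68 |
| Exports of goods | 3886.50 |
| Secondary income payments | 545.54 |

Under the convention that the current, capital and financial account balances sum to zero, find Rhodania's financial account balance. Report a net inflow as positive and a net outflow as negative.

Goods balance = 3886.50 - 3557.49 = 329.01
Services balance = 1214.57 - 1925.88 = -711.31
Trade balance (goods + services) = 329.01 + (-711.31) = -382.30
Net primary income = 1264.68 - 371.44 = 893.24
Net secondary income = 650.97 - 545.54 = 105.43
Current account = -382.30 + 893.24 + 105.43 = 616.37
Financial account = -(616.37 + 140.94) = -757.31

-757.31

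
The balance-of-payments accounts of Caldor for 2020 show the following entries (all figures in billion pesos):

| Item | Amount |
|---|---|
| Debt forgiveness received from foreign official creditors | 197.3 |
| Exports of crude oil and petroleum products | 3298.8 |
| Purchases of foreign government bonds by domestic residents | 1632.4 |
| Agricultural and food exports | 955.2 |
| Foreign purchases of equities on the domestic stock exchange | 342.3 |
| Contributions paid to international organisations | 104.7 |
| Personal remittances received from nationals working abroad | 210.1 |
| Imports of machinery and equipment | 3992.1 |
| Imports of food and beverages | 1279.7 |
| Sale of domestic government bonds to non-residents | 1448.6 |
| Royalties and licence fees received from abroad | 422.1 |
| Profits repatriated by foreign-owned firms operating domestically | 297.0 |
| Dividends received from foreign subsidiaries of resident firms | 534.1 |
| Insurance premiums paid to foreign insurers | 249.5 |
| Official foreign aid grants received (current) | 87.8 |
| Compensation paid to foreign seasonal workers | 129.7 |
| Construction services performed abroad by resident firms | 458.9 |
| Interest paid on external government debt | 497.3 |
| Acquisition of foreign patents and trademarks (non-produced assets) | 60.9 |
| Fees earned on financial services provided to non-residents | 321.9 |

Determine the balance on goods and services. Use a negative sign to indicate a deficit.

-64.4

Goods: -1279.7 - 3992.1 + 955.2 + 3298.8 = -1017.8
Services: 458.9 + 321.9 + 422.1 - 249.5 = 953.4
Trade balance = -1017.8 + 953.4 = -64.4
(Excluded from the trade balance — capital account: debt forgiveness received from foreign official creditors 197.3, acquisition of foreign patents and trademarks (non-produced assets) 60.9; financial account: purchases of foreign government bonds by domestic residents 1632.4, foreign purchases of equities on the domestic stock exchange 342.3, sale of domestic government bonds to non-residents 1448.6; secondary income: contributions paid to international organisations 104.7, personal remittances received from nationals working abroad 210.1, official foreign aid grants received (current) 87.8; primary income: profits repatriated by foreign-owned firms operating domestically 297.0, dividends received from foreign subsidiaries of resident firms 534.1, compensation paid to foreign seasonal workers 129.7, interest paid on external government debt 497.3.)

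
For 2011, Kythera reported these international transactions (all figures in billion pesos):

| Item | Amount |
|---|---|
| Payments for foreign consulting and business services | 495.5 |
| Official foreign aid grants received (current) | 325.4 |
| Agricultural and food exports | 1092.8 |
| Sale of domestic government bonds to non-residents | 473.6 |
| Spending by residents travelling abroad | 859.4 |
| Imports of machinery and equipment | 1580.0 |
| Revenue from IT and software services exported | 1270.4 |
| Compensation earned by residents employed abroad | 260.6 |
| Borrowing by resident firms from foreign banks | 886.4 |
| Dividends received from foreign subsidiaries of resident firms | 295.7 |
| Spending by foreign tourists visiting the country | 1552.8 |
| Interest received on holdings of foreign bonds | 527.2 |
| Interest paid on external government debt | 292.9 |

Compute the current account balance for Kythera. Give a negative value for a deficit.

2097.1

Goods: -1580.0 + 1092.8 = -487.2
Services: 1552.8 + 1270.4 - 859.4 - 495.5 = 1468.3
Primary income: 295.7 + 260.6 + 527.2 - 292.9 = 790.6
Secondary income: 325.4
Current account = (-487.2) + 1468.3 + 790.6 + 325.4 = 2097.1
(Excluded from the current account — financial account: sale of domestic government bonds to non-residents 473.6, borrowing by resident firms from foreign banks 886.4.)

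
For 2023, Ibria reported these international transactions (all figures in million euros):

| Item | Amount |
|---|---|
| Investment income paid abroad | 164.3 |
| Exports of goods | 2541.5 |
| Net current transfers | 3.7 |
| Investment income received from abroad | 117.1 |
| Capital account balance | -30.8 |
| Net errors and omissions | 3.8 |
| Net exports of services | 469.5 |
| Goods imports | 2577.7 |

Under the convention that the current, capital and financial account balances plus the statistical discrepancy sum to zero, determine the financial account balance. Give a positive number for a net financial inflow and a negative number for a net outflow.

Goods balance = 2541.5 - 2577.7 = -36.2
Services balance = 469.5
Trade balance (goods + services) = -36.2 + 469.5 = 433.3
Net primary income = 117.1 - 164.3 = -47.2
Net secondary income = 3.7
Current account = 433.3 + (-47.2) + 3.7 = 389.8
Financial account = -(389.8 + (-30.8) + 3.8) = -362.8

-362.8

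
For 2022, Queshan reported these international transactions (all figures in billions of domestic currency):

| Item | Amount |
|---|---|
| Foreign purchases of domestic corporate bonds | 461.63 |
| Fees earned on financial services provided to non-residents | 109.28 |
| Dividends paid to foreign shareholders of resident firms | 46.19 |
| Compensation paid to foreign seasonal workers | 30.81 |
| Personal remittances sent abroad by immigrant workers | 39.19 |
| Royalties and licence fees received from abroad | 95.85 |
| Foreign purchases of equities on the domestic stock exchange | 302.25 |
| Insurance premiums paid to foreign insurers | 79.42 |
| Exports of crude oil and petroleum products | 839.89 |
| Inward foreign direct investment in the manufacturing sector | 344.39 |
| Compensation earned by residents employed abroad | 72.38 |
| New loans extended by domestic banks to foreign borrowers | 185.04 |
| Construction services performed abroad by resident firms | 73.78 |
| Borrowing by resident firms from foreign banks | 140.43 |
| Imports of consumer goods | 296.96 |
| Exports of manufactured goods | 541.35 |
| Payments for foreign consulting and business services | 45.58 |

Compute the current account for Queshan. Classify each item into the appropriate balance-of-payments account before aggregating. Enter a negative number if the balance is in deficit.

Goods: -296.96 + 541.35 + 839.89 = 1084.28
Services: 109.28 + 73.78 - 45.58 + 95.85 - 79.42 = 153.91
Primary income: -30.81 + 72.38 - 46.19 = -4.62
Secondary income: -39.19
Current account = 1084.28 + 153.91 + (-4.62) + (-39.19) = 1194.38
(Excluded from the current account — financial account: foreign purchases of domestic corporate bonds 461.63, foreign purchases of equities on the domestic stock exchange 302.25, inward foreign direct investment in the manufacturing sector 344.39, new loans extended by domestic banks to foreign borrowers 185.04, borrowing by resident firms from foreign banks 140.43.)

1194.38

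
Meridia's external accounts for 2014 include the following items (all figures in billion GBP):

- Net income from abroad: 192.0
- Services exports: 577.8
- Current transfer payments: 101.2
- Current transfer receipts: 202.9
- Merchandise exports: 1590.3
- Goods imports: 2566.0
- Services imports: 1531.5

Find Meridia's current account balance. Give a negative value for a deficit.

Goods balance = 1590.3 - 2566.0 = -975.7
Services balance = 577.8 - 1531.5 = -953.7
Trade balance (goods + services) = -975.7 + (-953.7) = -1929.4
Net primary income = 192.0
Net secondary income = 202.9 - 101.2 = 101.7
Current account = -1929.4 + 192.0 + 101.7 = -1635.7

-1635.7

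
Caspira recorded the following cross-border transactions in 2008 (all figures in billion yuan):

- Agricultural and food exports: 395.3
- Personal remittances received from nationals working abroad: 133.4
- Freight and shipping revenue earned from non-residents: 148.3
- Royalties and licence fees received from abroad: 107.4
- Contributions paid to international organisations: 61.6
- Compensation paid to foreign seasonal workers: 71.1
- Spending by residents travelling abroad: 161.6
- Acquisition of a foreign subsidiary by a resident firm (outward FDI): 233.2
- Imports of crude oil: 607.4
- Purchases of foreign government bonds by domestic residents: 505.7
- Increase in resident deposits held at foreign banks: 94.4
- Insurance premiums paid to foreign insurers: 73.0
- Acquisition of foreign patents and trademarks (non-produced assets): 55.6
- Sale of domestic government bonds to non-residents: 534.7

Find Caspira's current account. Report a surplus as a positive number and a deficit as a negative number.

-190.3

Goods: -607.4 + 395.3 = -212.1
Services: 107.4 - 161.6 + 148.3 - 73.0 = 21.1
Primary income: -71.1
Secondary income: -61.6 + 133.4 = 71.8
Current account = (-212.1) + 21.1 + (-71.1) + 71.8 = -190.3
(Excluded from the current account — financial account: acquisition of a foreign subsidiary by a resident firm (outward FDI) 233.2, purchases of foreign government bonds by domestic residents 505.7, increase in resident deposits held at foreign banks 94.4, sale of domestic government bonds to non-residents 534.7; capital account: acquisition of foreign patents and trademarks (non-produced assets) 55.6.)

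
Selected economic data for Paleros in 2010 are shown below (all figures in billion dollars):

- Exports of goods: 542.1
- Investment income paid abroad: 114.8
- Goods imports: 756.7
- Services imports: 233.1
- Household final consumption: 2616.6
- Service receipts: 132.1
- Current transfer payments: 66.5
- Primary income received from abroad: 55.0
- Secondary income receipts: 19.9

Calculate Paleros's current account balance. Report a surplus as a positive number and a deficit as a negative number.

Goods balance = 542.1 - 756.7 = -214.6
Services balance = 132.1 - 233.1 = -101.0
Trade balance (goods + services) = -214.6 + (-101.0) = -315.6
Net primary income = 55.0 - 114.8 = -59.8
Net secondary income = 19.9 - 66.5 = -46.6
Current account = -315.6 + (-59.8) + (-46.6) = -422.0

-422.0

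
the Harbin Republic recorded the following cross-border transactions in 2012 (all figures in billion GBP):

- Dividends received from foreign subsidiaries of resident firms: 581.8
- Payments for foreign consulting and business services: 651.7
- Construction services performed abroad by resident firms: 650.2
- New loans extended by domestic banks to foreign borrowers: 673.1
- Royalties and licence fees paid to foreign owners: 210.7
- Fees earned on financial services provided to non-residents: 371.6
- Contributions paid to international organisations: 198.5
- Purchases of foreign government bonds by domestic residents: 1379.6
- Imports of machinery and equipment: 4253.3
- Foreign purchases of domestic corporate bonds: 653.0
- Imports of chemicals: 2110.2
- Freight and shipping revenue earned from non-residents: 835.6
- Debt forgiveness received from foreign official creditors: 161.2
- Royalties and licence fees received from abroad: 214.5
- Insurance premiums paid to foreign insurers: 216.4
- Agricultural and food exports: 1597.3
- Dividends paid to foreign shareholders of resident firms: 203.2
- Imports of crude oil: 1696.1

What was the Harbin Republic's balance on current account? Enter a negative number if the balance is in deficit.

-5289.1

Goods: -4253.3 + 1597.3 - 2110.2 - 1696.1 = -6462.3
Services: 835.6 + 371.6 - 651.7 + 214.5 - 210.7 - 216.4 + 650.2 = 993.1
Primary income: -203.2 + 581.8 = 378.6
Secondary income: -198.5
Current account = (-6462.3) + 993.1 + 378.6 + (-198.5) = -5289.1
(Excluded from the current account — financial account: new loans extended by domestic banks to foreign borrowers 673.1, purchases of foreign government bonds by domestic residents 1379.6, foreign purchases of domestic corporate bonds 653.0; capital account: debt forgiveness received from foreign official creditors 161.2.)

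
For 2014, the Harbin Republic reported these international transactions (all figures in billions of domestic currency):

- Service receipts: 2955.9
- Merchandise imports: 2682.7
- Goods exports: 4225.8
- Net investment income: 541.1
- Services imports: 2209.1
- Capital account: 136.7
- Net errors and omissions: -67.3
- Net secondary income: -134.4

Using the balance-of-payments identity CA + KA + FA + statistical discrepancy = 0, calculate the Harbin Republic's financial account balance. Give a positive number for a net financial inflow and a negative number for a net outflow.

Goods balance = 4225.8 - 2682.7 = 1543.1
Services balance = 2955.9 - 2209.1 = 746.8
Trade balance (goods + services) = 1543.1 + 746.8 = 2289.9
Net primary income = 541.1
Net secondary income = -134.4
Current account = 2289.9 + 541.1 + (-134.4) = 2696.6
Financial account = -(2696.6 + 136.7 + (-67.3)) = -2766.0

-2766.0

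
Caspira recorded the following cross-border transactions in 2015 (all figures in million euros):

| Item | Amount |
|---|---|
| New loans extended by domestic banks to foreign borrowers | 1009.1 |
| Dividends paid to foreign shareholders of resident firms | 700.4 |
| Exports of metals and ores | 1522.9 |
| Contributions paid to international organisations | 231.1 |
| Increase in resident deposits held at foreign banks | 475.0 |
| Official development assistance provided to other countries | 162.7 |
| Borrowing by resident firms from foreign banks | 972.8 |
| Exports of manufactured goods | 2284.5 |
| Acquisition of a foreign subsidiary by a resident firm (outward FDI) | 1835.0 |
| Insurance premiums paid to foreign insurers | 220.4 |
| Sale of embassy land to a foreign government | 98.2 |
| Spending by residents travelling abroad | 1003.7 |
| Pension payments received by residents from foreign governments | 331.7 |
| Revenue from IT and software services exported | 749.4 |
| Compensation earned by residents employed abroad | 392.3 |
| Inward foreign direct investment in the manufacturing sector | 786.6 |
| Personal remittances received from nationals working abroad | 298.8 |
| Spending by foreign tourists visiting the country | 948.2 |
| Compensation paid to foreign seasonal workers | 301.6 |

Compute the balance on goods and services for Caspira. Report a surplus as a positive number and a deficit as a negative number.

4280.9

Goods: 1522.9 + 2284.5 = 3807.4
Services: -220.4 + 749.4 - 1003.7 + 948.2 = 473.5
Trade balance = 3807.4 + 473.5 = 4280.9
(Excluded from the trade balance — financial account: new loans extended by domestic banks to foreign borrowers 1009.1, increase in resident deposits held at foreign banks 475.0, borrowing by resident firms from foreign banks 972.8, acquisition of a foreign subsidiary by a resident firm (outward FDI) 1835.0, inward foreign direct investment in the manufacturing sector 786.6; primary income: dividends paid to foreign shareholders of resident firms 700.4, compensation earned by residents employed abroad 392.3, compensation paid to foreign seasonal workers 301.6; secondary income: contributions paid to international organisations 231.1, official development assistance provided to other countries 162.7, pension payments received by residents from foreign governments 331.7, personal remittances received from nationals working abroad 298.8; capital account: sale of embassy land to a foreign government 98.2.)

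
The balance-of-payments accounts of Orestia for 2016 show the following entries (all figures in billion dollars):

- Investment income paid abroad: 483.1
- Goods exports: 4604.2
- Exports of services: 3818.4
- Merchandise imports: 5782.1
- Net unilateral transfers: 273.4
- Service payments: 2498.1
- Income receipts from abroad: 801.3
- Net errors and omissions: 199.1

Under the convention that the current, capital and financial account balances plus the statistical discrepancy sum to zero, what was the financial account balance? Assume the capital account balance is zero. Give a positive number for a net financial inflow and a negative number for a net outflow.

-933.1

Goods balance = 4604.2 - 5782.1 = -1177.9
Services balance = 3818.4 - 2498.1 = 1320.3
Trade balance (goods + services) = -1177.9 + 1320.3 = 142.4
Net primary income = 801.3 - 483.1 = 318.2
Net secondary income = 273.4
Current account = 142.4 + 318.2 + 273.4 = 734.0
Financial account = -(734.0 + 199.1) = -933.1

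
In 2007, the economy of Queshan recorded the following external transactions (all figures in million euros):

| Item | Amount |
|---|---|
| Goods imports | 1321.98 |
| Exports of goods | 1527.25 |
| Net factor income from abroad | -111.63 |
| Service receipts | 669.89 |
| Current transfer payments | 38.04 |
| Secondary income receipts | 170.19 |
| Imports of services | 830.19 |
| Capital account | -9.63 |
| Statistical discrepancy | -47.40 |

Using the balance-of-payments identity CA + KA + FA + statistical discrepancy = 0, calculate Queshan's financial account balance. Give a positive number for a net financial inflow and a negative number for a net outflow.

Goods balance = 1527.25 - 1321.98 = 205.27
Services balance = 669.89 - 830.19 = -160.30
Trade balance (goods + services) = 205.27 + (-160.30) = 44.97
Net primary income = -111.63
Net secondary income = 170.19 - 38.04 = 132.15
Current account = 44.97 + (-111.63) + 132.15 = 65.49
Financial account = -(65.49 + (-9.63) + (-47.40)) = -8.46

-8.46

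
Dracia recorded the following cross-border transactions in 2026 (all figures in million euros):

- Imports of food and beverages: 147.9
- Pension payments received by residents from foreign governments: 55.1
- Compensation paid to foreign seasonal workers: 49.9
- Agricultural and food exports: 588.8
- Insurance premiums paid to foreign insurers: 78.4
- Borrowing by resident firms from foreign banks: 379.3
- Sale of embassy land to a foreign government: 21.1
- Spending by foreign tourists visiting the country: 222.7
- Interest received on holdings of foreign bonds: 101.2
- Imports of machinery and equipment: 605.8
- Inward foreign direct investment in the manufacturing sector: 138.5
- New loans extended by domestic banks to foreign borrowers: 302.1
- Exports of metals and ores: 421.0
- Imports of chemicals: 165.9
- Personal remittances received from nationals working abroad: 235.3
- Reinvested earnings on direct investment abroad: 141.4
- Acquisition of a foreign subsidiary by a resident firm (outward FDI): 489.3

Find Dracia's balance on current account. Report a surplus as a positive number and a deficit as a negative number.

Goods: 588.8 - 165.9 - 605.8 - 147.9 + 421.0 = 90.2
Services: -78.4 + 222.7 = 144.3
Primary income: -49.9 + 141.4 + 101.2 = 192.7
Secondary income: 55.1 + 235.3 = 290.4
Current account = 90.2 + 144.3 + 192.7 + 290.4 = 717.6
(Excluded from the current account — financial account: borrowing by resident firms from foreign banks 379.3, inward foreign direct investment in the manufacturing sector 138.5, new loans extended by domestic banks to foreign borrowers 302.1, acquisition of a foreign subsidiary by a resident firm (outward FDI) 489.3; capital account: sale of embassy land to a foreign government 21.1.)

717.6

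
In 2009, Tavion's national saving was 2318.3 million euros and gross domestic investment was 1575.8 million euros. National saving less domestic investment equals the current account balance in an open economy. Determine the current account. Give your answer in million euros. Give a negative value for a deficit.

742.5

S - I = CA (net lending to the rest of the world).
CA = S - I = 2318.3 - 1575.8 = 742.5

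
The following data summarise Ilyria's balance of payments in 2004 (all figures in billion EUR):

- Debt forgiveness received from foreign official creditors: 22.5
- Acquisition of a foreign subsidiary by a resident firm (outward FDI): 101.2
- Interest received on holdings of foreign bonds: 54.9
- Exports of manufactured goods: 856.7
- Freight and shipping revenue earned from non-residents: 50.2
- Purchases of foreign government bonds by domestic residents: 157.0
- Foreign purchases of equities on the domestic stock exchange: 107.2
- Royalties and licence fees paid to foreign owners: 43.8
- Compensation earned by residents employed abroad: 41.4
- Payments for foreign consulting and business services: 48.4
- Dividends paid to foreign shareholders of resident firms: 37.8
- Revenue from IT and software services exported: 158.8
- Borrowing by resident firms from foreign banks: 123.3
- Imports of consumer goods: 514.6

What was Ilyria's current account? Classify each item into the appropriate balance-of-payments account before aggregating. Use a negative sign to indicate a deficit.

Goods: 856.7 - 514.6 = 342.1
Services: 158.8 - 48.4 + 50.2 - 43.8 = 116.8
Primary income: 54.9 + 41.4 - 37.8 = 58.5
Current account = 342.1 + 116.8 + 58.5 = 517.4
(Excluded from the current account — capital account: debt forgiveness received from foreign official creditors 22.5; financial account: acquisition of a foreign subsidiary by a resident firm (outward FDI) 101.2, purchases of foreign government bonds by domestic residents 157.0, foreign purchases of equities on the domestic stock exchange 107.2, borrowing by resident firms from foreign banks 123.3.)

517.4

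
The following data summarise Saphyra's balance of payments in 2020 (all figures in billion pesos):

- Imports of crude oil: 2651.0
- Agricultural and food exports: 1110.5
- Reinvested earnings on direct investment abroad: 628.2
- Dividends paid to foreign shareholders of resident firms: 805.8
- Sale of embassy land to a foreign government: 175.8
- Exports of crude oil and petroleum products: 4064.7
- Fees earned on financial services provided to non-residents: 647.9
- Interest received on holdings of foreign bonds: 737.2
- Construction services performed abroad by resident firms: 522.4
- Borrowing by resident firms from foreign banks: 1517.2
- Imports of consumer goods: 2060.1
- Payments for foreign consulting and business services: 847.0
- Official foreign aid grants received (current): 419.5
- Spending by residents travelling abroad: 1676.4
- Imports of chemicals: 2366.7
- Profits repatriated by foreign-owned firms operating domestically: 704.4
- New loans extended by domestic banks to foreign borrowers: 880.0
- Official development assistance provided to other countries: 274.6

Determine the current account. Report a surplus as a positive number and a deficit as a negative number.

Goods: -2651.0 + 1110.5 - 2060.1 - 2366.7 + 4064.7 = -1902.6
Services: 522.4 - 1676.4 + 647.9 - 847.0 = -1353.1
Primary income: -805.8 - 704.4 + 737.2 + 628.2 = -144.8
Secondary income: 419.5 - 274.6 = 144.9
Current account = (-1902.6) + (-1353.1) + (-144.8) + 144.9 = -3255.6
(Excluded from the current account — capital account: sale of embassy land to a foreign government 175.8; financial account: borrowing by resident firms from foreign banks 1517.2, new loans extended by domestic banks to foreign borrowers 880.0.)

-3255.6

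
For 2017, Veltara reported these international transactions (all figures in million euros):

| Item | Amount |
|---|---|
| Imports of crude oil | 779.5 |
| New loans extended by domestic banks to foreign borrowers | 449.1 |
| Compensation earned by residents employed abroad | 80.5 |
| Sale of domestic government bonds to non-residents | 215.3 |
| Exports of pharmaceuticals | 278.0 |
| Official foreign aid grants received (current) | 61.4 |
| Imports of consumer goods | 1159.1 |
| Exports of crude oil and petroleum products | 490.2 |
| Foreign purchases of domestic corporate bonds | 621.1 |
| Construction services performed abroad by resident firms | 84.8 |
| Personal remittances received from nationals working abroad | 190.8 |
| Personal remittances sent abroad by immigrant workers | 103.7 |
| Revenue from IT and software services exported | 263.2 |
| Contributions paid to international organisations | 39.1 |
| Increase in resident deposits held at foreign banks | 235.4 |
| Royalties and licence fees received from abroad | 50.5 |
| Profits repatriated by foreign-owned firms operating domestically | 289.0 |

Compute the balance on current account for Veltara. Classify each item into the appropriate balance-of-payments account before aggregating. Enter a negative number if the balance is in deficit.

-871.0

Goods: 278.0 - 779.5 + 490.2 - 1159.1 = -1170.4
Services: 84.8 + 263.2 + 50.5 = 398.5
Primary income: -289.0 + 80.5 = -208.5
Secondary income: -103.7 - 39.1 + 190.8 + 61.4 = 109.4
Current account = (-1170.4) + 398.5 + (-208.5) + 109.4 = -871.0
(Excluded from the current account — financial account: new loans extended by domestic banks to foreign borrowers 449.1, sale of domestic government bonds to non-residents 215.3, foreign purchases of domestic corporate bonds 621.1, increase in resident deposits held at foreign banks 235.4.)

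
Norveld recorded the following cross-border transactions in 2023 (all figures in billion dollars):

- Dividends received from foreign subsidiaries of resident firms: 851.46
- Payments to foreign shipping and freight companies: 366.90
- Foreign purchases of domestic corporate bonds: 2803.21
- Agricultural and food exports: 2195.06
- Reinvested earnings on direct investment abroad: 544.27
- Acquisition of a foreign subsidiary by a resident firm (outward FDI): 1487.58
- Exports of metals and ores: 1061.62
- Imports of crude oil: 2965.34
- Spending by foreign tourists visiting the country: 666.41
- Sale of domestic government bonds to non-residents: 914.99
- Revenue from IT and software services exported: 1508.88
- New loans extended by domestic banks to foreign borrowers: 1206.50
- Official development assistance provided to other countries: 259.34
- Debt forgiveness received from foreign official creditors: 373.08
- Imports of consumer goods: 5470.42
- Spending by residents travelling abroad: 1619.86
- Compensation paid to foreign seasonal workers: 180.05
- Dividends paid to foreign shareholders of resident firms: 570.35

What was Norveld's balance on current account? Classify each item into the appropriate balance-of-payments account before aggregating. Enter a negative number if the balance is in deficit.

-4604.56

Goods: 2195.06 - 2965.34 + 1061.62 - 5470.42 = -5179.08
Services: 1508.88 - 366.90 + 666.41 - 1619.86 = 188.53
Primary income: 544.27 - 180.05 - 570.35 + 851.46 = 645.33
Secondary income: -259.34
Current account = (-5179.08) + 188.53 + 645.33 + (-259.34) = -4604.56
(Excluded from the current account — financial account: foreign purchases of domestic corporate bonds 2803.21, acquisition of a foreign subsidiary by a resident firm (outward FDI) 1487.58, sale of domestic government bonds to non-residents 914.99, new loans extended by domestic banks to foreign borrowers 1206.50; capital account: debt forgiveness received from foreign official creditors 373.08.)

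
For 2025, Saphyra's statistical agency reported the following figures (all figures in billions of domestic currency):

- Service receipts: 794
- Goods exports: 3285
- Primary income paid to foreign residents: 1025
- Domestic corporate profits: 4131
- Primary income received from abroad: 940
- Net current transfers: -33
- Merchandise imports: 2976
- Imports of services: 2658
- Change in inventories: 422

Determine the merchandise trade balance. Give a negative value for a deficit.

309

Goods balance = 3285 - 2976 = 309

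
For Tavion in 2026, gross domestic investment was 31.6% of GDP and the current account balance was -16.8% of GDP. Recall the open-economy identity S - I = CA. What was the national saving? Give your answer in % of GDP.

S = I + CA = 31.6 + (-16.8) = 14.8

14.8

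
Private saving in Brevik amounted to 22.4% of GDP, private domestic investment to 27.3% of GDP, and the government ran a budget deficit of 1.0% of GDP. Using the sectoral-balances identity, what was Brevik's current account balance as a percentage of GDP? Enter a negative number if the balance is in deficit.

By the sectoral-balances identity, CA = (S_private - I) + (T - G).
Private balance = 22.4 - 27.3 = -4.9
Government balance (T - G) = -1.0
CA = -4.9 + (-1.0) = -5.9

-5.9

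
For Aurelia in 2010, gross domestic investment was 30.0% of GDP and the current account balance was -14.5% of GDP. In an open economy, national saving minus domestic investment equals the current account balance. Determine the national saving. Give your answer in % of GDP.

S - I = CA (net lending to the rest of the world).
S = I + CA = 30.0 + (-14.5) = 15.5

15.5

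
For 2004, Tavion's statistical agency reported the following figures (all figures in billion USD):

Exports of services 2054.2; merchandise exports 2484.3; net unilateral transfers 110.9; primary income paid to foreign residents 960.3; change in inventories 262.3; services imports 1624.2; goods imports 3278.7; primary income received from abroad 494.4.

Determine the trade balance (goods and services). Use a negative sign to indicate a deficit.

Goods balance = 2484.3 - 3278.7 = -794.4
Services balance = 2054.2 - 1624.2 = 430.0
Trade balance (goods + services) = -794.4 + 430.0 = -364.4

-364.4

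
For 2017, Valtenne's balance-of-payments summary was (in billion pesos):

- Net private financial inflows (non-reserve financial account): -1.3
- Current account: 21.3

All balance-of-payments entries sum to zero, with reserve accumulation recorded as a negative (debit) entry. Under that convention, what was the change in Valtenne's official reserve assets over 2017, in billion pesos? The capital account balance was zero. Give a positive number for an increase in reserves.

Official reserve transactions balance = -(21.3 + (-1.3)) = -20.0
An accumulation of reserves is recorded as a debit (negative entry), so the change in the stock of reserves is the negative of that balance.
Change in official reserves = -(-20.0) = 20.0

20.0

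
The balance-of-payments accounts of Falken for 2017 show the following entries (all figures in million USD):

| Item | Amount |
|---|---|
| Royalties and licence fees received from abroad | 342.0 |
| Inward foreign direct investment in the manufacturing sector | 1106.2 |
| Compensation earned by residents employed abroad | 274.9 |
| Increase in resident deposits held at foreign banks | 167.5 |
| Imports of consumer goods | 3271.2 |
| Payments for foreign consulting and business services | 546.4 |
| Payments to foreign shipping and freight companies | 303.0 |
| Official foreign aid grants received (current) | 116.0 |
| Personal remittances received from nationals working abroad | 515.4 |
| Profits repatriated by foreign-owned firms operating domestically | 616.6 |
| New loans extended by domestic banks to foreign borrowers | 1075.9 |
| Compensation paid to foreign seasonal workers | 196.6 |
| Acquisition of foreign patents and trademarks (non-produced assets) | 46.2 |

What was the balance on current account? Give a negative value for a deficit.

Goods: -3271.2
Services: 342.0 - 546.4 - 303.0 = -507.4
Primary income: -616.6 + 274.9 - 196.6 = -538.3
Secondary income: 515.4 + 116.0 = 631.4
Current account = (-3271.2) + (-507.4) + (-538.3) + 631.4 = -3685.5
(Excluded from the current account — financial account: inward foreign direct investment in the manufacturing sector 1106.2, increase in resident deposits held at foreign banks 167.5, new loans extended by domestic banks to foreign borrowers 1075.9; capital account: acquisition of foreign patents and trademarks (non-produced assets) 46.2.)

-3685.5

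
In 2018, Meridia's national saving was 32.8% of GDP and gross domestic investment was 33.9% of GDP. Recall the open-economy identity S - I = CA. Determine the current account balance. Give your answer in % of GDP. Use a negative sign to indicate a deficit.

CA = S - I = 32.8 - 33.9 = -1.1

-1.1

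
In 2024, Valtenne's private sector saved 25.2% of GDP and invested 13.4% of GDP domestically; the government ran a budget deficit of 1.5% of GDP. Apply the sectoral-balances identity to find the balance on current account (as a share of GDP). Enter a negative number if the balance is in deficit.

10.3

By the sectoral-balances identity, CA = (S_private - I) + (T - G).
Private balance = 25.2 - 13.4 = 11.8
Government balance (T - G) = -1.5
CA = 11.8 + (-1.5) = 10.3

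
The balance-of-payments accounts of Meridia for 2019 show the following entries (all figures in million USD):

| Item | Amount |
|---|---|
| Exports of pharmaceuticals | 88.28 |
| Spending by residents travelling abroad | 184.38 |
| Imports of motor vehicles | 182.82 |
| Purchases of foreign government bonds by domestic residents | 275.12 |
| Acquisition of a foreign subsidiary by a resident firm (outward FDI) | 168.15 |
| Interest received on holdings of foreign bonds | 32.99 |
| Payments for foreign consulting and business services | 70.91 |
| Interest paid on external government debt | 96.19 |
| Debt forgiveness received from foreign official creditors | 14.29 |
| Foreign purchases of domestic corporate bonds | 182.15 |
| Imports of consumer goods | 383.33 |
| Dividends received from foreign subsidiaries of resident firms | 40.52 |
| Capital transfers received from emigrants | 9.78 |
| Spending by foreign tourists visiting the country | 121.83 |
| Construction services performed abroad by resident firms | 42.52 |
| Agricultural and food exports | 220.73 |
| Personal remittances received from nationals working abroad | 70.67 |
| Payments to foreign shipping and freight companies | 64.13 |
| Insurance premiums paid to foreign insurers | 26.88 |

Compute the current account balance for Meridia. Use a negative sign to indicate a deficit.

Goods: 88.28 + 220.73 - 383.33 - 182.82 = -257.14
Services: -70.91 - 64.13 - 184.38 - 26.88 + 121.83 + 42.52 = -181.95
Primary income: 40.52 + 32.99 - 96.19 = -22.68
Secondary income: 70.67
Current account = (-257.14) + (-181.95) + (-22.68) + 70.67 = -391.10
(Excluded from the current account — financial account: purchases of foreign government bonds by domestic residents 275.12, acquisition of a foreign subsidiary by a resident firm (outward FDI) 168.15, foreign purchases of domestic corporate bonds 182.15; capital account: debt forgiveness received from foreign official creditors 14.29, capital transfers received from emigrants 9.78.)

-391.10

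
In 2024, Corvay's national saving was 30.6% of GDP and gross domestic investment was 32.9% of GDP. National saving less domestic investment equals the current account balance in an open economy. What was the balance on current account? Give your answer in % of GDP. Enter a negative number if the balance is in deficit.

S - I = CA (net lending to the rest of the world).
CA = S - I = 30.6 - 32.9 = -2.3

-2.3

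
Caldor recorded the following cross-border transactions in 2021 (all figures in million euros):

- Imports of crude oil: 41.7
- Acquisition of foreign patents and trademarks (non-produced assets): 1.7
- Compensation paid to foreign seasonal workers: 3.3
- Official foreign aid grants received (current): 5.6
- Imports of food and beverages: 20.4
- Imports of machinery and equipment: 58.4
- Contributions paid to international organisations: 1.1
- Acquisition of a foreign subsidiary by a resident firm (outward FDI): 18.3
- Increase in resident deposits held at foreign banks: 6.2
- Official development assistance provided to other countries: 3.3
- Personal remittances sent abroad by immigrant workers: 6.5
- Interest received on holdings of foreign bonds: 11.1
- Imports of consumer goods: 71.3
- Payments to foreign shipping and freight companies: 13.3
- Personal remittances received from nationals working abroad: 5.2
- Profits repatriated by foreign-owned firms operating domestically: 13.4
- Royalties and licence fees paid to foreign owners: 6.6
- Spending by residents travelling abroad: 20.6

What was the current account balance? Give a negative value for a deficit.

-238.0

Goods: -41.7 - 71.3 - 20.4 - 58.4 = -191.8
Services: -20.6 - 13.3 - 6.6 = -40.5
Primary income: -13.4 - 3.3 + 11.1 = -5.6
Secondary income: -3.3 - 1.1 + 5.6 - 6.5 + 5.2 = -0.1
Current account = (-191.8) + (-40.5) + (-5.6) + (-0.1) = -238.0
(Excluded from the current account — capital account: acquisition of foreign patents and trademarks (non-produced assets) 1.7; financial account: acquisition of a foreign subsidiary by a resident firm (outward FDI) 18.3, increase in resident deposits held at foreign banks 6.2.)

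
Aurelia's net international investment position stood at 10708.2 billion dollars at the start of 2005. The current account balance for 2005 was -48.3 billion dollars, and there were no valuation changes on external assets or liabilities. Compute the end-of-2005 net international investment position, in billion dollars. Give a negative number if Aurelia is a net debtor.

With no valuation effects, change in NIIP = current account = -48.3
End-of-year NIIP = 10708.2 + (-48.3) = 10659.9

10659.9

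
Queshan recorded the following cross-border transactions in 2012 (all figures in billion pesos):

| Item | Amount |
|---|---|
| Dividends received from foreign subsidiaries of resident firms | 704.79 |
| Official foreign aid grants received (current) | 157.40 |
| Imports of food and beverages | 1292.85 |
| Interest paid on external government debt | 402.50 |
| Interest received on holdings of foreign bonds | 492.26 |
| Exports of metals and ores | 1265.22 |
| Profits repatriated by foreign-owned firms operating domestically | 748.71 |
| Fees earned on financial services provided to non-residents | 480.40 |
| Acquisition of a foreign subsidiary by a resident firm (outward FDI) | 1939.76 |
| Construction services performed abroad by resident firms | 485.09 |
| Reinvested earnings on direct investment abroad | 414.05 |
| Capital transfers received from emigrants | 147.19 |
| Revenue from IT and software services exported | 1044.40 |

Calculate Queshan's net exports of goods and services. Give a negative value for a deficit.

Goods: 1265.22 - 1292.85 = -27.63
Services: 485.09 + 1044.40 + 480.40 = 2009.89
Trade balance = -27.63 + 2009.89 = 1982.26
(Excluded from the trade balance — primary income: dividends received from foreign subsidiaries of resident firms 704.79, interest paid on external government debt 402.50, interest received on holdings of foreign bonds 492.26, profits repatriated by foreign-owned firms operating domestically 748.71, reinvested earnings on direct investment abroad 414.05; secondary income: official foreign aid grants received (current) 157.40; financial account: acquisition of a foreign subsidiary by a resident firm (outward FDI) 1939.76; capital account: capital transfers received from emigrants 147.19.)

1982.26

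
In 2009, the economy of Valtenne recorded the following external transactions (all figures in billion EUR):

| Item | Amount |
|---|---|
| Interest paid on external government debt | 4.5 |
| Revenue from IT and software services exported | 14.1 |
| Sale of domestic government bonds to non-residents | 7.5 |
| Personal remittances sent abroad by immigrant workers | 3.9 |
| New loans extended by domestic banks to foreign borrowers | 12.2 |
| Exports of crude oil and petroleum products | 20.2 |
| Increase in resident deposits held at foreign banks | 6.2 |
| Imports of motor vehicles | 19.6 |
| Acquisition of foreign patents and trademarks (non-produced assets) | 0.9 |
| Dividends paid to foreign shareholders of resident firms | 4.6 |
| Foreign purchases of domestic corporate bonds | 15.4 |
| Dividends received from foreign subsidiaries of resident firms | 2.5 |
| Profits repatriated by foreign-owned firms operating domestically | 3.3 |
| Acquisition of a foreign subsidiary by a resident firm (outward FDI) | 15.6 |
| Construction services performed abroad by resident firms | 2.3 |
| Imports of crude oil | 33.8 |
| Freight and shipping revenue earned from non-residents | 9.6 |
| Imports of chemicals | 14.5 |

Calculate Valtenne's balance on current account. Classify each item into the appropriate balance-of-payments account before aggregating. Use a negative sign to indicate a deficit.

Goods: 20.2 - 19.6 - 14.5 - 33.8 = -47.7
Services: 14.1 + 2.3 + 9.6 = 26.0
Primary income: -3.3 - 4.6 - 4.5 + 2.5 = -9.9
Secondary income: -3.9
Current account = (-47.7) + 26.0 + (-9.9) + (-3.9) = -35.5
(Excluded from the current account — financial account: sale of domestic government bonds to non-residents 7.5, new loans extended by domestic banks to foreign borrowers 12.2, increase in resident deposits held at foreign banks 6.2, foreign purchases of domestic corporate bonds 15.4, acquisition of a foreign subsidiary by a resident firm (outward FDI) 15.6; capital account: acquisition of foreign patents and trademarks (non-produced assets) 0.9.)

-35.5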